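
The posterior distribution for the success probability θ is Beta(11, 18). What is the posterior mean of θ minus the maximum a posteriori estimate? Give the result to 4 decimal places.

Mode = (11−1)/(11+18−2) = 10/27 = 0.3704.
Mean = 11/(11+18) = 11/29 = 0.3793.
Difference = 0.3793 − 0.3704 = 0.0089.
Right-skewed posterior ⇒ mode < mean.

0.0089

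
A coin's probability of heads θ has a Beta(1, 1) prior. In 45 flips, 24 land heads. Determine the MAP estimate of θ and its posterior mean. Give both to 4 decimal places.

Posterior: Beta(1+24, 1+21) = Beta(25, 22).
Mode = (25−1)/(25+22−2) = 24/45 = 0.5333.
Mean = 25/(25+22) = 25/47 = 0.5319.
Left-skewed posterior ⇒ mean < mode.

MAP = 0.5333, posterior mean = 0.5319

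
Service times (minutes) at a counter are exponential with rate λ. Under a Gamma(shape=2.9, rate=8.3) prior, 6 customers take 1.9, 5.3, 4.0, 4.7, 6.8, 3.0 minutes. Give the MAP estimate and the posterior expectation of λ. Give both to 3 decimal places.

Σ times = 25.7. Posterior: Gamma(shape = 2.9+6 = 8.9, rate = 8.3+25.7 = 34.0).
Mode = (α−1)/β = 7.9/34.0 = 0.232.
Mean = α/β = 8.9/34.0 = 0.262.
Mean > mode: the posterior has a right tail.

λ_MAP = 0.232, E[λ|data] = 0.262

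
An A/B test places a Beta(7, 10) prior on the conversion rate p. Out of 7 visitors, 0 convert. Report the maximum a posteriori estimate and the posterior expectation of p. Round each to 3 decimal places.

Posterior: Beta(7+0, 10+7) = Beta(7, 17).
Mode = (7−1)/(7+17−2) = 6/22 = 0.273.
Mean = 7/(7+17) = 7/24 = 0.292.

maximum a posteriori estimate = 0.273, posterior expectation = 0.292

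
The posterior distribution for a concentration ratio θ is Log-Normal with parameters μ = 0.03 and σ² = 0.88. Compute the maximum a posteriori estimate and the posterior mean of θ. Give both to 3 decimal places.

Mode = exp(μ − σ²) = exp(-0.85) = 0.427.
Mean = exp(μ + σ²/2) = exp(0.470) = 1.600.

MAP = 0.427; posterior mean = 1.600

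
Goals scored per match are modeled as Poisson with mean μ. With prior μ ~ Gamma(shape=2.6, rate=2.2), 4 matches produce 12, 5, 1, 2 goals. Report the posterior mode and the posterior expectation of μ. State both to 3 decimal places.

MAP: 3.484. Posterior mean: 3.645.

Σ counts = 20. Posterior: Gamma(shape = 2.6+20 = 22.6, rate = 2.2+4 = 6.2).
Mode = (α−1)/β = 21.6/6.2 = 3.484.
Mean = α/β = 22.6/6.2 = 3.645.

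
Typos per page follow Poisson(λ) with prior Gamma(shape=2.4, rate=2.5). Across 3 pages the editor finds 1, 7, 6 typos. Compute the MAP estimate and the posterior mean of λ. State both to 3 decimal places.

MAP = 2.800; posterior mean = 2.982

Σ counts = 14. Posterior: Gamma(shape = 2.4+14 = 16.4, rate = 2.5+3 = 5.5).
Mode = (α−1)/β = 15.4/5.5 = 2.800.
Mean = α/β = 16.4/5.5 = 2.982.
The posterior is right-skewed, so the mean exceeds the mode.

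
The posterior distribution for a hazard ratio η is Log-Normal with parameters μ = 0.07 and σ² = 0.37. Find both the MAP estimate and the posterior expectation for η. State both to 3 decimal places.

MAP: 0.741. Posterior mean: 1.290.

Mode = exp(μ − σ²) = exp(-0.30) = 0.741.
Mean = exp(μ + σ²/2) = exp(0.255) = 1.290.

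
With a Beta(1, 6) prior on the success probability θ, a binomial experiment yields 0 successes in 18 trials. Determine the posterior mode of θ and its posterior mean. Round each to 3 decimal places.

MAP = 0.000; posterior mean = 0.040

Posterior: Beta(1+0, 6+18) = Beta(1, 24).
Since α = 1 ≤ 1 and β > 1, the Beta density is monotone decreasing on [0,1]; the mode is at 0.
Mean = 1/(1+24) = 0.040.
Right-skewed posterior ⇒ mode < mean.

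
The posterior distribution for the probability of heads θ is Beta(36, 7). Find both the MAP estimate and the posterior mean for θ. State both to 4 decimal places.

Mode = (36−1)/(36+7−2) = 35/41 = 0.8537.
Mean = 36/(36+7) = 36/43 = 0.8372.
Mode > mean: the posterior has a left tail.

MAP estimate = 0.8537, posterior mean = 0.8372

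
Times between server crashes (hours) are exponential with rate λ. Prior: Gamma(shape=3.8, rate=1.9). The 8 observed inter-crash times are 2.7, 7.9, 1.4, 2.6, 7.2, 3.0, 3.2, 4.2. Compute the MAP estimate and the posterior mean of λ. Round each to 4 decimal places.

MAP estimate = 0.3167, posterior mean = 0.3460

Σ times = 32.2. Posterior: Gamma(shape = 3.8+8 = 11.8, rate = 1.9+32.2 = 34.1).
Mode = (α−1)/β = 10.8/34.1 = 0.3167.
Mean = α/β = 11.8/34.1 = 0.3460.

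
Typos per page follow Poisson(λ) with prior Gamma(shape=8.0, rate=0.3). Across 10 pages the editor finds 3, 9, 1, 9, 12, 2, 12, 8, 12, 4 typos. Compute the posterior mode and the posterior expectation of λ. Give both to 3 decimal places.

posterior mode = 7.670, posterior expectation = 7.767

Σ counts = 72. Posterior: Gamma(shape = 8.0+72 = 80.0, rate = 0.3+10 = 10.3).
Mode = (α−1)/β = 79.0/10.3 = 7.670.
Mean = α/β = 80.0/10.3 = 7.767.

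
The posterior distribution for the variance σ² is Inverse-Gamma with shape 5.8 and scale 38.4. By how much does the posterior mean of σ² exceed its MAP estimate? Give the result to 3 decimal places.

Mode = β/(α+1) = 38.4/6.8 = 5.647.
Mean = β/(α−1) = 38.4/4.8 = 8.000.
Difference = 8.000 − 5.647 = 2.353.

2.353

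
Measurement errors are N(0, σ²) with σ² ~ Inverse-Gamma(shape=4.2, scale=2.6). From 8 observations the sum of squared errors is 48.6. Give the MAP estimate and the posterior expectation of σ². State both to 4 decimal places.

Posterior: Inverse-Gamma(shape = 4.2+8/2 = 8.2, scale = 2.6+48.6/2 = 26.9).
Mode = β/(α+1) = 26.9/9.2 = 2.9239.
Mean = β/(α−1) = 26.9/7.2 = 3.7361.
Right-skewed posterior ⇒ mode < mean.

σ²_MAP = 2.9239, E[σ²|data] = 3.7361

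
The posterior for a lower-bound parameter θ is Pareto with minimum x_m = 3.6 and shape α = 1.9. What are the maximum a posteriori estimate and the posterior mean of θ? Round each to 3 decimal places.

The Pareto density is strictly decreasing on [x_m, ∞), so the mode is x_m = 3.600.
Mean = α·x_m/(α−1) = 1.9·3.6/0.9 = 7.600.

MAP: 3.600. Posterior mean: 7.600.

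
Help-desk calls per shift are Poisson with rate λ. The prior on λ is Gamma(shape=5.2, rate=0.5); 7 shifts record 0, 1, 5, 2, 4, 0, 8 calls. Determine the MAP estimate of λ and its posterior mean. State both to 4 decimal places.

Σ counts = 20. Posterior: Gamma(shape = 5.2+20 = 25.2, rate = 0.5+7 = 7.5).
Mode = (α−1)/β = 24.2/7.5 = 3.2267.
Mean = α/β = 25.2/7.5 = 3.3600.

MAP: 3.2267. Posterior mean: 3.3600.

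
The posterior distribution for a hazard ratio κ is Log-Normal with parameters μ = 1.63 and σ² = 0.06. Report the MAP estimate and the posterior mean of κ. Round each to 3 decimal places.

MAP = 4.807; posterior mean = 5.259

Mode = exp(μ − σ²) = exp(1.57) = 4.807.
Mean = exp(μ + σ²/2) = exp(1.660) = 5.259.
Mean > mode: the posterior has a right tail.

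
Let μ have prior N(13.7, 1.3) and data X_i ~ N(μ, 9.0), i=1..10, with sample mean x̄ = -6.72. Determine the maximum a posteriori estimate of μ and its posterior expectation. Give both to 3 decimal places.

μ_MAP = 1.634, E[μ|data] = 1.634

Posterior for μ is Normal. Precision-weighted mean: (1/1.3·13.7 + 10/9.0·-6.72) / (1/1.3 + 10/9.0) = 1.634.
A Normal posterior is symmetric, so mode = mean.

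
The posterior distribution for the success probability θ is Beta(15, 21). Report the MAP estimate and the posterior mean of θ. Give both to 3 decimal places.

MAP = 0.412, posterior mean = 0.417

Mode = (15−1)/(15+21−2) = 14/34 = 0.412.
Mean = 15/(15+21) = 15/36 = 0.417.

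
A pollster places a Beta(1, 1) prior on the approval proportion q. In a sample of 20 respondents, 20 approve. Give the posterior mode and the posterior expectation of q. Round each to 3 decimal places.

MAP = 1.000; posterior mean = 0.955

Posterior: Beta(1+20, 1+0) = Beta(21, 1).
Since β = 1 ≤ 1 and α > 1, the Beta density is monotone increasing on [0,1]; the mode is at 1.
Mean = 21/(21+1) = 0.955.
Mode > mean: the posterior has a left tail.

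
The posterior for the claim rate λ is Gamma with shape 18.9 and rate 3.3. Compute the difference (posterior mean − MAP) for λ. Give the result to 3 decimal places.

Mode = (α−1)/β = 17.9/3.3 = 5.424.
Mean = α/β = 18.9/3.3 = 5.727.
Difference = 5.727 − 5.424 = 0.303.
Mean > mode: the posterior has a right tail.

0.303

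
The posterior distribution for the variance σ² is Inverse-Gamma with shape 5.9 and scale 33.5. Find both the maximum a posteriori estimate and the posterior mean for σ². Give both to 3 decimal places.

Mode = β/(α+1) = 33.5/6.9 = 4.855.
Mean = β/(α−1) = 33.5/4.9 = 6.837.
Right-skewed posterior ⇒ mode < mean.

MAP = 4.855; posterior mean = 6.837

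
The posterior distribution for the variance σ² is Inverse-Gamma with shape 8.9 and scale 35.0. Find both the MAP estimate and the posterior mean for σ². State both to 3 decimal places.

Mode = β/(α+1) = 35.0/9.9 = 3.535.
Mean = β/(α−1) = 35.0/7.9 = 4.430.
The mean is pulled above the mode by the posterior's right skew.

MAP: 3.535. Posterior mean: 4.430.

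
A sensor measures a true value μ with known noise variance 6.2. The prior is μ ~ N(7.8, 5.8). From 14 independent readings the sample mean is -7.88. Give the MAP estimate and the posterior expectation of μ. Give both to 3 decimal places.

Posterior for μ is Normal. Precision-weighted mean: (1/5.8·7.8 + 14/6.2·-7.88) / (1/5.8 + 14/6.2) = -6.768.
A Normal posterior is symmetric, so mode = mean.

μ_MAP = -6.768, E[μ|data] = -6.768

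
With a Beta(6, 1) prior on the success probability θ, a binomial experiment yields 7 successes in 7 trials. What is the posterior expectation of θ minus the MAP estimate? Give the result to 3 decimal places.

-0.071

Posterior: Beta(6+7, 1+0) = Beta(13, 1).
Since β = 1 ≤ 1 and α > 1, the Beta density is monotone increasing on [0,1]; the mode is at 1.
Mean = 13/(13+1) = 0.929.
Difference = 0.929 − 1.000 = -0.071.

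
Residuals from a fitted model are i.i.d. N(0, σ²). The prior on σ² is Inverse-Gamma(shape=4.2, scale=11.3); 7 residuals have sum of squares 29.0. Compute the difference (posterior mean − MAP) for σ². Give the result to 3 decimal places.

Posterior: Inverse-Gamma(shape = 4.2+7/2 = 7.7, scale = 11.3+29.0/2 = 25.8).
Mode = β/(α+1) = 25.8/8.7 = 2.966.
Mean = β/(α−1) = 25.8/6.7 = 3.851.
Difference = 3.851 − 2.966 = 0.885.

0.885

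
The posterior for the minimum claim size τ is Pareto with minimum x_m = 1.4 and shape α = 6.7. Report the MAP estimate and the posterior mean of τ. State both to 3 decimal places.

The Pareto density is strictly decreasing on [x_m, ∞), so the mode is x_m = 1.400.
Mean = α·x_m/(α−1) = 6.7·1.4/5.7 = 1.646.

MAP estimate = 1.400, posterior mean = 1.646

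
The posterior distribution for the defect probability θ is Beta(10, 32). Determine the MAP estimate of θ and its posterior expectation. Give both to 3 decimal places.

θ_MAP = 0.225, E[θ|data] = 0.238

Mode = (10−1)/(10+32−2) = 9/40 = 0.225.
Mean = 10/(10+32) = 10/42 = 0.238.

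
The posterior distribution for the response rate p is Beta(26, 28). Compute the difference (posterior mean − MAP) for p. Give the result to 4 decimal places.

Mode = (26−1)/(26+28−2) = 25/52 = 0.4808.
Mean = 26/(26+28) = 26/54 = 0.4815.
Difference = 0.4815 − 0.4808 = 0.0007.
Right-skewed posterior ⇒ mode < mean.

0.0007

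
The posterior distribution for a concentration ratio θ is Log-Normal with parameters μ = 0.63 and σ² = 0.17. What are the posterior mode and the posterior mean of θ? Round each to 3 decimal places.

θ_MAP = 1.584, E[θ|data] = 2.044

Mode = exp(μ − σ²) = exp(0.46) = 1.584.
Mean = exp(μ + σ²/2) = exp(0.715) = 2.044.
The mean is pulled above the mode by the posterior's right skew.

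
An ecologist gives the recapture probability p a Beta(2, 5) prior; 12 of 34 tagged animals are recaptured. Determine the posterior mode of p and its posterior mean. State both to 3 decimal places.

p_MAP = 0.333, E[p|data] = 0.341

Posterior: Beta(2+12, 5+22) = Beta(14, 27).
Mode = (14−1)/(14+27−2) = 13/39 = 0.333.
Mean = 14/(14+27) = 14/41 = 0.341.
Mean > mode: the posterior has a right tail.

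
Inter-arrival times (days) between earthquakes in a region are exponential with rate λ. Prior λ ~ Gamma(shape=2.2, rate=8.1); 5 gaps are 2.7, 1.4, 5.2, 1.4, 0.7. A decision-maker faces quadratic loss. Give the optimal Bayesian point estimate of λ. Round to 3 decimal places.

Σ times = 11.4. Posterior: Gamma(shape = 2.2+5 = 7.2, rate = 8.1+11.4 = 19.5).
Mode = (α−1)/β = 6.2/19.5 = 0.318.
Mean = α/β = 7.2/19.5 = 0.369.
Quadratic loss ⇒ the optimal estimator is the posterior mean.

0.369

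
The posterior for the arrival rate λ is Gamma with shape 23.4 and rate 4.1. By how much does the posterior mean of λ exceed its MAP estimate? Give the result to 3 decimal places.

0.244

Mode = (α−1)/β = 22.4/4.1 = 5.463.
Mean = α/β = 23.4/4.1 = 5.707.
Difference = 5.707 − 5.463 = 0.244.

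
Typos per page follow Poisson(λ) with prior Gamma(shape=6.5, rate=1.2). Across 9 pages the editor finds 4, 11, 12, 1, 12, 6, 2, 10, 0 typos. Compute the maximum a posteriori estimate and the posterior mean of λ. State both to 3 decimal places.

MAP: 6.225. Posterior mean: 6.324.

Σ counts = 58. Posterior: Gamma(shape = 6.5+58 = 64.5, rate = 1.2+9 = 10.2).
Mode = (α−1)/β = 63.5/10.2 = 6.225.
Mean = α/β = 64.5/10.2 = 6.324.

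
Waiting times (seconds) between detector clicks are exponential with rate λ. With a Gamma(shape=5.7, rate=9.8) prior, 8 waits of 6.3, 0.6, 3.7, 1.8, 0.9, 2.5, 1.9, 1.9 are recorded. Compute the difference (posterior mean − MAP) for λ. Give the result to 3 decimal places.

Σ times = 19.6. Posterior: Gamma(shape = 5.7+8 = 13.7, rate = 9.8+19.6 = 29.4).
Mode = (α−1)/β = 12.7/29.4 = 0.432.
Mean = α/β = 13.7/29.4 = 0.466.
Difference = 0.466 − 0.432 = 0.034.

0.034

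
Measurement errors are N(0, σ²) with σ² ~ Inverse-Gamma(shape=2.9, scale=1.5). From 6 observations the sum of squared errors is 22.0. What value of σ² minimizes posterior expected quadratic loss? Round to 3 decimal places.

Posterior: Inverse-Gamma(shape = 2.9+6/2 = 5.9, scale = 1.5+22.0/2 = 12.5).
Mode = β/(α+1) = 12.5/6.9 = 1.812.
Mean = β/(α−1) = 12.5/4.9 = 2.551.
Quadratic loss ⇒ the optimal estimator is the posterior mean.

2.551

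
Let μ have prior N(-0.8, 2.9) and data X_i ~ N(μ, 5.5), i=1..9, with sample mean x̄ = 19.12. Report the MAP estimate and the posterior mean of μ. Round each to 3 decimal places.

Posterior for μ is Normal. Precision-weighted mean: (1/2.9·-0.8 + 9/5.5·19.12) / (1/2.9 + 9/5.5) = 15.653.
A Normal posterior is symmetric, so mode = mean.

μ_MAP = 15.653, E[μ|data] = 15.653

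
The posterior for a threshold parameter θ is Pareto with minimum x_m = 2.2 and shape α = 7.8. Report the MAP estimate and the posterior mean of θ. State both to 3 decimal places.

MAP: 2.200. Posterior mean: 2.524.

The Pareto density is strictly decreasing on [x_m, ∞), so the mode is x_m = 2.200.
Mean = α·x_m/(α−1) = 7.8·2.2/6.8 = 2.524.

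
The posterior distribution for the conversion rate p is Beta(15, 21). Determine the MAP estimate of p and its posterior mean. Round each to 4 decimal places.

Mode = (15−1)/(15+21−2) = 14/34 = 0.4118.
Mean = 15/(15+21) = 15/36 = 0.4167.

MAP estimate = 0.4118, posterior mean = 0.4167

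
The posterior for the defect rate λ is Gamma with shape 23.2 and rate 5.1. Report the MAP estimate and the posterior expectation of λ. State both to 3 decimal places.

MAP = 4.353; posterior mean = 4.549

Mode = (α−1)/β = 22.2/5.1 = 4.353.
Mean = α/β = 23.2/5.1 = 4.549.
Mean > mode: the posterior has a right tail.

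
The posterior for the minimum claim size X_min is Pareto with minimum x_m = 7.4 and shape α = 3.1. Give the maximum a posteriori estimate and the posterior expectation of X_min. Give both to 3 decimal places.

MAP: 7.400. Posterior mean: 10.924.

The Pareto density is strictly decreasing on [x_m, ∞), so the mode is x_m = 7.400.
Mean = α·x_m/(α−1) = 3.1·7.4/2.1 = 10.924.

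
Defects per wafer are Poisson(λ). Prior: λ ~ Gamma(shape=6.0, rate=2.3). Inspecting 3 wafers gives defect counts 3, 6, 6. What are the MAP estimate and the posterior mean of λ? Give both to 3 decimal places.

MAP: 3.774. Posterior mean: 3.962.

Σ counts = 15. Posterior: Gamma(shape = 6.0+15 = 21.0, rate = 2.3+3 = 5.3).
Mode = (α−1)/β = 20.0/5.3 = 3.774.
Mean = α/β = 21.0/5.3 = 3.962.
The mean is pulled above the mode by the posterior's right skew.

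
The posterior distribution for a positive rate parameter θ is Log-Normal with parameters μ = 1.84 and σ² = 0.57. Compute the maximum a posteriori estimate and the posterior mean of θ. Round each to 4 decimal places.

MAP = 3.5609; posterior mean = 8.3729

Mode = exp(μ − σ²) = exp(1.27) = 3.5609.
Mean = exp(μ + σ²/2) = exp(2.125) = 8.3729.
The mean is pulled above the mode by the posterior's right skew.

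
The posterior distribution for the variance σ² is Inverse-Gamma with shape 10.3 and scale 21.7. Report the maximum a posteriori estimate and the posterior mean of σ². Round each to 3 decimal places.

Mode = β/(α+1) = 21.7/11.3 = 1.920.
Mean = β/(α−1) = 21.7/9.3 = 2.333.
Mean > mode: the posterior has a right tail.

σ²_MAP = 1.920, E[σ²|data] = 2.333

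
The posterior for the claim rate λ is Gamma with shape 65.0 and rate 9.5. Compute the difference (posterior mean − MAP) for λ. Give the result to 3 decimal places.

0.105

Mode = (α−1)/β = 64.0/9.5 = 6.737.
Mean = α/β = 65.0/9.5 = 6.842.
Difference = 6.842 − 6.737 = 0.105.
Mean > mode: the posterior has a right tail.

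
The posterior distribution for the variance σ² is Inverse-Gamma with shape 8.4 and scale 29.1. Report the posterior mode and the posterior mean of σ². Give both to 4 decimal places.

Mode = β/(α+1) = 29.1/9.4 = 3.0957.
Mean = β/(α−1) = 29.1/7.4 = 3.9324.

σ²_MAP = 3.0957, E[σ²|data] = 3.9324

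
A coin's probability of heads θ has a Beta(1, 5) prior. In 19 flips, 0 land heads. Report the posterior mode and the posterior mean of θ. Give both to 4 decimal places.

Posterior: Beta(1+0, 5+19) = Beta(1, 24).
Since α = 1 ≤ 1 and β > 1, the Beta density is monotone decreasing on [0,1]; the mode is at 0.
Mean = 1/(1+24) = 0.0400.

posterior mode = 0.0000, posterior mean = 0.0400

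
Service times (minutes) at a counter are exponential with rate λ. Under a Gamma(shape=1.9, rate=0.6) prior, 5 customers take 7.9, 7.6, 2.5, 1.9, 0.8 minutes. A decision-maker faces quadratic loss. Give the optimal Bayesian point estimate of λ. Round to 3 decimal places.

Σ times = 20.7. Posterior: Gamma(shape = 1.9+5 = 6.9, rate = 0.6+20.7 = 21.3).
Mode = (α−1)/β = 5.9/21.3 = 0.277.
Mean = α/β = 6.9/21.3 = 0.324.
Quadratic loss ⇒ the optimal estimator is the posterior mean.

0.324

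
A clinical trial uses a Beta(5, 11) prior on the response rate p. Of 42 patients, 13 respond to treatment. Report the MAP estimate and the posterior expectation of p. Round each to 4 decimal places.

MAP = 0.3036; posterior mean = 0.3103

Posterior: Beta(5+13, 11+29) = Beta(18, 40).
Mode = (18−1)/(18+40−2) = 17/56 = 0.3036.
Mean = 18/(18+40) = 18/58 = 0.3103.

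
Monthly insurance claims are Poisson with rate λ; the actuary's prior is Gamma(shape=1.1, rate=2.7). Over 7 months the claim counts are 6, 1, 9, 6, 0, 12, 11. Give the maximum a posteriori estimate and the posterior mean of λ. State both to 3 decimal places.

Σ counts = 45. Posterior: Gamma(shape = 1.1+45 = 46.1, rate = 2.7+7 = 9.7).
Mode = (α−1)/β = 45.1/9.7 = 4.649.
Mean = α/β = 46.1/9.7 = 4.753.
Mean > mode: the posterior has a right tail.

MAP = 4.649, posterior mean = 4.753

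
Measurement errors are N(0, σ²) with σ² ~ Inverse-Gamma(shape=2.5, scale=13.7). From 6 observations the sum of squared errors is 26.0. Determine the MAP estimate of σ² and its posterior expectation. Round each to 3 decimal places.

Posterior: Inverse-Gamma(shape = 2.5+6/2 = 5.5, scale = 13.7+26.0/2 = 26.7).
Mode = β/(α+1) = 26.7/6.5 = 4.108.
Mean = β/(α−1) = 26.7/4.5 = 5.933.

σ²_MAP = 4.108, E[σ²|data] = 5.933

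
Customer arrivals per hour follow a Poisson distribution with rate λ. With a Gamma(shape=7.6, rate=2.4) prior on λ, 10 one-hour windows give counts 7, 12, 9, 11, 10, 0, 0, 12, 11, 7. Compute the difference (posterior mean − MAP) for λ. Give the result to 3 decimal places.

Σ counts = 79. Posterior: Gamma(shape = 7.6+79 = 86.6, rate = 2.4+10 = 12.4).
Mode = (α−1)/β = 85.6/12.4 = 6.903.
Mean = α/β = 86.6/12.4 = 6.984.
Difference = 6.984 − 6.903 = 0.081.

0.081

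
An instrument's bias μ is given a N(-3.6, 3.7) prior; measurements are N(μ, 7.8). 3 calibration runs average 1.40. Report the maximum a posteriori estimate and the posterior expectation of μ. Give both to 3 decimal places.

Posterior for μ is Normal. Precision-weighted mean: (1/3.7·-3.6 + 3/7.8·1.40) / (1/3.7 + 3/7.8) = -0.663.
A Normal posterior is symmetric, so mode = mean.

MAP = -0.663; posterior mean = -0.663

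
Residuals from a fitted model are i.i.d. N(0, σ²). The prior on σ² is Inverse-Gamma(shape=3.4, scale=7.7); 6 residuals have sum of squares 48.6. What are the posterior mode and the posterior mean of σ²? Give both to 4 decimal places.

posterior mode = 4.3243, posterior mean = 5.9259

Posterior: Inverse-Gamma(shape = 3.4+6/2 = 6.4, scale = 7.7+48.6/2 = 32.0).
Mode = β/(α+1) = 32.0/7.4 = 4.3243.
Mean = β/(α−1) = 32.0/5.4 = 5.9259.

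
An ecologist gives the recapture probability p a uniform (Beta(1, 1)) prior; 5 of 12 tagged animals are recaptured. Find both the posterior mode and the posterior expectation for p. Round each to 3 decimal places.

Posterior: Beta(1+5, 1+7) = Beta(6, 8).
Mode = (6−1)/(6+8−2) = 5/12 = 0.417.
With a flat prior the MAP equals the MLE, 5/12.
Mean = 6/(6+8) = 6/14 = 0.429.

MAP: 0.417. Posterior mean: 0.429.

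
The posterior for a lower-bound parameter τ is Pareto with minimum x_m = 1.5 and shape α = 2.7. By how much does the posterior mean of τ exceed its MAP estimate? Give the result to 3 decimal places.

0.882

The Pareto density is strictly decreasing on [x_m, ∞), so the mode is x_m = 1.500.
Mean = α·x_m/(α−1) = 2.7·1.5/1.7 = 2.382.
Difference = 2.382 − 1.500 = 0.882.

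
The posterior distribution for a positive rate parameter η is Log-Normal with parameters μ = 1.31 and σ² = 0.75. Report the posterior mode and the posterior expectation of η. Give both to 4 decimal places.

MAP = 1.7507; posterior mean = 5.3925

Mode = exp(μ − σ²) = exp(0.56) = 1.7507.
Mean = exp(μ + σ²/2) = exp(1.685) = 5.3925.
The posterior is right-skewed, so the mean exceeds the mode.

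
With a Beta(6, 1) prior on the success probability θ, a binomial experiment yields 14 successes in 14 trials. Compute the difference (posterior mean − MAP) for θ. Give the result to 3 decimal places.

Posterior: Beta(6+14, 1+0) = Beta(20, 1).
Since β = 1 ≤ 1 and α > 1, the Beta density is monotone increasing on [0,1]; the mode is at 1.
Mean = 20/(20+1) = 0.952.
Difference = 0.952 − 1.000 = -0.048.
The mean is pulled below the mode by the posterior's left skew.

-0.048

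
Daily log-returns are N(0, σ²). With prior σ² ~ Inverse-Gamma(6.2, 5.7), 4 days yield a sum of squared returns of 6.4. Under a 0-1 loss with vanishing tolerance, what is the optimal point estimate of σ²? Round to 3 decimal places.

Posterior: Inverse-Gamma(shape = 6.2+4/2 = 8.2, scale = 5.7+6.4/2 = 8.9).
Mode = β/(α+1) = 8.9/9.2 = 0.967.
Mean = β/(α−1) = 8.9/7.2 = 1.236.
This is the posterior mode — the MAP estimate.

0.967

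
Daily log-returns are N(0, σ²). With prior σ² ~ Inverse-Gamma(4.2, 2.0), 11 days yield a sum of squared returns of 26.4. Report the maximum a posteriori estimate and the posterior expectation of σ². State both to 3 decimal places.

maximum a posteriori estimate = 1.421, posterior expectation = 1.747

Posterior: Inverse-Gamma(shape = 4.2+11/2 = 9.7, scale = 2.0+26.4/2 = 15.2).
Mode = β/(α+1) = 15.2/10.7 = 1.421.
Mean = β/(α−1) = 15.2/8.7 = 1.747.
Mean > mode: the posterior has a right tail.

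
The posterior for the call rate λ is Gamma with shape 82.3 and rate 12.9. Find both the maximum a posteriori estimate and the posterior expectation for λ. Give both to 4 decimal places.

MAP: 6.3023. Posterior mean: 6.3798.

Mode = (α−1)/β = 81.3/12.9 = 6.3023.
Mean = α/β = 82.3/12.9 = 6.3798.
Mean > mode: the posterior has a right tail.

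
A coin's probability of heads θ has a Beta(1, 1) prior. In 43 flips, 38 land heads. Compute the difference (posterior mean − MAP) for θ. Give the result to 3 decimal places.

Posterior: Beta(1+38, 1+5) = Beta(39, 6).
Mode = (39−1)/(39+6−2) = 38/43 = 0.884.
With a flat prior the MAP equals the MLE, 38/43.
Mean = 39/(39+6) = 39/45 = 0.867.
Difference = 0.867 − 0.884 = -0.017.
Left-skewed posterior ⇒ mean < mode.

-0.017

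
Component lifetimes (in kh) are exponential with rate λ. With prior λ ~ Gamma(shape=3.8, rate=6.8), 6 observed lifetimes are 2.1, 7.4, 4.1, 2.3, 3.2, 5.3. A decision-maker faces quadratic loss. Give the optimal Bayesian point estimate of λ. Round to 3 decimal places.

Σ times = 24.4. Posterior: Gamma(shape = 3.8+6 = 9.8, rate = 6.8+24.4 = 31.2).
Mode = (α−1)/β = 8.8/31.2 = 0.282.
Mean = α/β = 9.8/31.2 = 0.314.
Quadratic loss ⇒ the optimal estimator is the posterior mean.

0.314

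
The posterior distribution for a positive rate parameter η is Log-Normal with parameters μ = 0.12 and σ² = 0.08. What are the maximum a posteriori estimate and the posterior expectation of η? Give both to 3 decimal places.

Mode = exp(μ − σ²) = exp(0.04) = 1.041.
Mean = exp(μ + σ²/2) = exp(0.160) = 1.174.
The mean is pulled above the mode by the posterior's right skew.

maximum a posteriori estimate = 1.041, posterior expectation = 1.174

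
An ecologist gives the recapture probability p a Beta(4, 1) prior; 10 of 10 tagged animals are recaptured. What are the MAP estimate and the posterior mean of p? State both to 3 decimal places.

Posterior: Beta(4+10, 1+0) = Beta(14, 1).
Since β = 1 ≤ 1 and α > 1, the Beta density is monotone increasing on [0,1]; the mode is at 1.
Mean = 14/(14+1) = 0.933.

MAP: 1.000. Posterior mean: 0.933.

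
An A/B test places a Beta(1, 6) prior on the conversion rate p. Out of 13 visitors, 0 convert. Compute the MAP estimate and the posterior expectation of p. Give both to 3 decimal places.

Posterior: Beta(1+0, 6+13) = Beta(1, 19).
Since α = 1 ≤ 1 and β > 1, the Beta density is monotone decreasing on [0,1]; the mode is at 0.
Mean = 1/(1+19) = 0.050.

MAP = 0.000; posterior mean = 0.050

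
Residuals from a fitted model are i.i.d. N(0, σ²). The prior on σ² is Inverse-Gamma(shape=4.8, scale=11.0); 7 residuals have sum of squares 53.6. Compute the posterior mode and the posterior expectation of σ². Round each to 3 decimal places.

Posterior: Inverse-Gamma(shape = 4.8+7/2 = 8.3, scale = 11.0+53.6/2 = 37.8).
Mode = β/(α+1) = 37.8/9.3 = 4.065.
Mean = β/(α−1) = 37.8/7.3 = 5.178.

posterior mode = 4.065, posterior expectation = 5.178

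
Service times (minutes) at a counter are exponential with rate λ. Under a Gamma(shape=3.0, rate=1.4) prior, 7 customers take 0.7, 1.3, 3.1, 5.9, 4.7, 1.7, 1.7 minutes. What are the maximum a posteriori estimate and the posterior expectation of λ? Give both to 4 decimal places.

Σ times = 19.1. Posterior: Gamma(shape = 3.0+7 = 10.0, rate = 1.4+19.1 = 20.5).
Mode = (α−1)/β = 9.0/20.5 = 0.4390.
Mean = α/β = 10.0/20.5 = 0.4878.

λ_MAP = 0.4390, E[λ|data] = 0.4878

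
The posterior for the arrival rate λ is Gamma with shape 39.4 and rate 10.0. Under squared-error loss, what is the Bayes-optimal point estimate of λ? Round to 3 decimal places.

3.940

Mode = (α−1)/β = 38.4/10.0 = 3.840.
Mean = α/β = 39.4/10.0 = 3.940.
Squared-error loss ⇒ the optimal estimator is the posterior mean.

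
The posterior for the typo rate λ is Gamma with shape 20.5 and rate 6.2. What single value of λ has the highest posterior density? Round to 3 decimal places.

3.145

Mode = (α−1)/β = 19.5/6.2 = 3.145.
Mean = α/β = 20.5/6.2 = 3.306.
This is the posterior mode — the MAP estimate.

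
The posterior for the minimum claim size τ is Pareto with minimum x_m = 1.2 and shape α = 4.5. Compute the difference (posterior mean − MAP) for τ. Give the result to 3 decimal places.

The Pareto density is strictly decreasing on [x_m, ∞), so the mode is x_m = 1.200.
Mean = α·x_m/(α−1) = 4.5·1.2/3.5 = 1.543.
Difference = 1.543 − 1.200 = 0.343.

0.343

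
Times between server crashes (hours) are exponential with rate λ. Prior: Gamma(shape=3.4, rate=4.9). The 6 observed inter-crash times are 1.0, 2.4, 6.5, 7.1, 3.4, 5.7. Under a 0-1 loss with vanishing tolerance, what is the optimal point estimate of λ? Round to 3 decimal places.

0.271

Σ times = 26.1. Posterior: Gamma(shape = 3.4+6 = 9.4, rate = 4.9+26.1 = 31.0).
Mode = (α−1)/β = 8.4/31.0 = 0.271.
Mean = α/β = 9.4/31.0 = 0.303.
This is the posterior mode — the MAP estimate.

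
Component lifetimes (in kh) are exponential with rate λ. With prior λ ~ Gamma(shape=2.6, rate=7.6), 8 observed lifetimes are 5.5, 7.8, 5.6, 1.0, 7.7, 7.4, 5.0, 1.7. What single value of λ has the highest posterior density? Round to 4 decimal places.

0.1947

Σ times = 41.7. Posterior: Gamma(shape = 2.6+8 = 10.6, rate = 7.6+41.7 = 49.3).
Mode = (α−1)/β = 9.6/49.3 = 0.1947.
Mean = α/β = 10.6/49.3 = 0.2150.
This is the posterior mode — the MAP estimate.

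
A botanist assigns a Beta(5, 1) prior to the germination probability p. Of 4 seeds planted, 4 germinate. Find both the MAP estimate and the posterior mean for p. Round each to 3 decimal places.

Posterior: Beta(5+4, 1+0) = Beta(9, 1).
Since β = 1 ≤ 1 and α > 1, the Beta density is monotone increasing on [0,1]; the mode is at 1.
Mean = 9/(9+1) = 0.900.
Mode > mean: the posterior has a left tail.

MAP: 1.000. Posterior mean: 0.900.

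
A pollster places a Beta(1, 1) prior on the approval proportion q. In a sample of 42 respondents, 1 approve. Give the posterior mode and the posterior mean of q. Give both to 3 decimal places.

q_MAP = 0.024, E[q|data] = 0.045

Posterior: Beta(1+1, 1+41) = Beta(2, 42).
Mode = (2−1)/(2+42−2) = 1/42 = 0.024.
With a flat prior the MAP equals the MLE, 1/42.
Mean = 2/(2+42) = 2/44 = 0.045.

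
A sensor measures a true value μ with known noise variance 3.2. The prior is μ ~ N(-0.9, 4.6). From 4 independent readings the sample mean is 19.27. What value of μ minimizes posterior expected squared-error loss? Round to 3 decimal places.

Posterior for μ is Normal. Precision-weighted mean: (1/4.6·-0.9 + 4/3.2·19.27) / (1/4.6 + 4/3.2) = 16.282.
A Normal posterior is symmetric, so mode = mean.
Squared-error loss ⇒ the optimal estimator is the posterior mean.

16.282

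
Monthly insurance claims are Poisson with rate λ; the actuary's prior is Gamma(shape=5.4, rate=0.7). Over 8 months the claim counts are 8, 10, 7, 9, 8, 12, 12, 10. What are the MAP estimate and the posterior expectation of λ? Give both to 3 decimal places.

MAP: 9.241. Posterior mean: 9.356.

Σ counts = 76. Posterior: Gamma(shape = 5.4+76 = 81.4, rate = 0.7+8 = 8.7).
Mode = (α−1)/β = 80.4/8.7 = 9.241.
Mean = α/β = 81.4/8.7 = 9.356.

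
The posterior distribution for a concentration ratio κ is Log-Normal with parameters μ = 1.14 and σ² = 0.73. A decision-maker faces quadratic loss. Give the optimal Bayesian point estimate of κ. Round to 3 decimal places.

4.504

Mode = exp(μ − σ²) = exp(0.41) = 1.507.
Mean = exp(μ + σ²/2) = exp(1.505) = 4.504.
Quadratic loss ⇒ the optimal estimator is the posterior mean.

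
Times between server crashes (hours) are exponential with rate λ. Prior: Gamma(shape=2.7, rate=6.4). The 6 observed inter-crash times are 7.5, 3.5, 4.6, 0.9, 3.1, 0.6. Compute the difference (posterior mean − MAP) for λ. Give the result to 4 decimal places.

0.0376

Σ times = 20.2. Posterior: Gamma(shape = 2.7+6 = 8.7, rate = 6.4+20.2 = 26.6).
Mode = (α−1)/β = 7.7/26.6 = 0.2895.
Mean = α/β = 8.7/26.6 = 0.3271.
Difference = 0.3271 − 0.2895 = 0.0376.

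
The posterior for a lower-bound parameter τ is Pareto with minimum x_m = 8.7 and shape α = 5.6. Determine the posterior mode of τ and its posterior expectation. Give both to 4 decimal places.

The Pareto density is strictly decreasing on [x_m, ∞), so the mode is x_m = 8.7000.
Mean = α·x_m/(α−1) = 5.6·8.7/4.6 = 10.5913.

MAP: 8.7000. Posterior mean: 10.5913.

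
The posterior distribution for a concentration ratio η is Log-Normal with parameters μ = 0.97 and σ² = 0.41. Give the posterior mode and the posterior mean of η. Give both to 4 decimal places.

MAP: 1.7507. Posterior mean: 3.2381.

Mode = exp(μ − σ²) = exp(0.56) = 1.7507.
Mean = exp(μ + σ²/2) = exp(1.175) = 3.2381.
Right-skewed posterior ⇒ mode < mean.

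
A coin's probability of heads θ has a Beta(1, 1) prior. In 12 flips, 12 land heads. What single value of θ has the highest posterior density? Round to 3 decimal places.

Posterior: Beta(1+12, 1+0) = Beta(13, 1).
Since β = 1 ≤ 1 and α > 1, the Beta density is monotone increasing on [0,1]; the mode is at 1.
Mean = 13/(13+1) = 0.929.
This is the posterior mode — the MAP estimate.

1.000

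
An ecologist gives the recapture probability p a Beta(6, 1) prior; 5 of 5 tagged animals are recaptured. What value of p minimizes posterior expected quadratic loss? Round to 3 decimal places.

0.917

Posterior: Beta(6+5, 1+0) = Beta(11, 1).
Since β = 1 ≤ 1 and α > 1, the Beta density is monotone increasing on [0,1]; the mode is at 1.
Mean = 11/(11+1) = 0.917.
Quadratic loss ⇒ the optimal estimator is the posterior mean.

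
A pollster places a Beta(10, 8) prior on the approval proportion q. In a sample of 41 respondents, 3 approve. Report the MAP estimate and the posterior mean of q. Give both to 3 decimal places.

Posterior: Beta(10+3, 8+38) = Beta(13, 46).
Mode = (13−1)/(13+46−2) = 12/57 = 0.211.
Mean = 13/(13+46) = 13/59 = 0.220.
The posterior is right-skewed, so the mean exceeds the mode.

MAP: 0.211. Posterior mean: 0.220.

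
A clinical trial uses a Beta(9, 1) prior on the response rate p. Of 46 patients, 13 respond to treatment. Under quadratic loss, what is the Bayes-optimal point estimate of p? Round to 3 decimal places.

0.393

Posterior: Beta(9+13, 1+33) = Beta(22, 34).
Mode = (22−1)/(22+34−2) = 21/54 = 0.389.
Mean = 22/(22+34) = 22/56 = 0.393.
Quadratic loss ⇒ the optimal estimator is the posterior mean.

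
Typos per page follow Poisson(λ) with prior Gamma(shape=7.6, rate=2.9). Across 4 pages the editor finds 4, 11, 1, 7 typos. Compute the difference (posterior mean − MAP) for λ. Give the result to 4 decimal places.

Σ counts = 23. Posterior: Gamma(shape = 7.6+23 = 30.6, rate = 2.9+4 = 6.9).
Mode = (α−1)/β = 29.6/6.9 = 4.2899.
Mean = α/β = 30.6/6.9 = 4.4348.
Difference = 4.4348 − 4.2899 = 0.1449.
Mean > mode: the posterior has a right tail.

0.1449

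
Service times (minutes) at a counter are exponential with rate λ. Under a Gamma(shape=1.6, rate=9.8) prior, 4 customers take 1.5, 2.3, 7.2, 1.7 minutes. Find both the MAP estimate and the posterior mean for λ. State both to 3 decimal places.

MAP: 0.204. Posterior mean: 0.249.

Σ times = 12.7. Posterior: Gamma(shape = 1.6+4 = 5.6, rate = 9.8+12.7 = 22.5).
Mode = (α−1)/β = 4.6/22.5 = 0.204.
Mean = α/β = 5.6/22.5 = 0.249.
Mean > mode: the posterior has a right tail.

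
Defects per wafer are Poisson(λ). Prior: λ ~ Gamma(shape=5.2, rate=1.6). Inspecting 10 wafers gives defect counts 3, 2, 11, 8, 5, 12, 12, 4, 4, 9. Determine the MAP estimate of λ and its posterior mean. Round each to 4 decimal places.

MAP = 6.3966, posterior mean = 6.4828

Σ counts = 70. Posterior: Gamma(shape = 5.2+70 = 75.2, rate = 1.6+10 = 11.6).
Mode = (α−1)/β = 74.2/11.6 = 6.3966.
Mean = α/β = 75.2/11.6 = 6.4828.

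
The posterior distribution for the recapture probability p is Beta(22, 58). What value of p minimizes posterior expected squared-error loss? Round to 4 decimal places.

0.2750

Mode = (22−1)/(22+58−2) = 21/78 = 0.2692.
Mean = 22/(22+58) = 22/80 = 0.2750.
Squared-error loss ⇒ the optimal estimator is the posterior mean.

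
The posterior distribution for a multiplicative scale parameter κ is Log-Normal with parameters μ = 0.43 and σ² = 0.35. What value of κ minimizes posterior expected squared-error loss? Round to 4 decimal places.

1.8313

Mode = exp(μ − σ²) = exp(0.08) = 1.0833.
Mean = exp(μ + σ²/2) = exp(0.605) = 1.8313.
Squared-error loss ⇒ the optimal estimator is the posterior mean.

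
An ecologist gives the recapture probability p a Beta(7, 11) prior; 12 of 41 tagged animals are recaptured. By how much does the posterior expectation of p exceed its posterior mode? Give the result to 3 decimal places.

0.006

Posterior: Beta(7+12, 11+29) = Beta(19, 40).
Mode = (19−1)/(19+40−2) = 18/57 = 0.316.
Mean = 19/(19+40) = 19/59 = 0.322.
Difference = 0.322 − 0.316 = 0.006.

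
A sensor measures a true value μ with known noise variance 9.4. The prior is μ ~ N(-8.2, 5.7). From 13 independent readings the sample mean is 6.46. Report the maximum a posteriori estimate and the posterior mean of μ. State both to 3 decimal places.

μ_MAP = 4.810, E[μ|data] = 4.810

Posterior for μ is Normal. Precision-weighted mean: (1/5.7·-8.2 + 13/9.4·6.46) / (1/5.7 + 13/9.4) = 4.810.
A Normal posterior is symmetric, so mode = mean.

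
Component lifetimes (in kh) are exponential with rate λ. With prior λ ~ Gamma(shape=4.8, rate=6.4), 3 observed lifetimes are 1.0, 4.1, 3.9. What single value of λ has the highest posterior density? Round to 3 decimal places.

Σ times = 9.0. Posterior: Gamma(shape = 4.8+3 = 7.8, rate = 6.4+9.0 = 15.4).
Mode = (α−1)/β = 6.8/15.4 = 0.442.
Mean = α/β = 7.8/15.4 = 0.506.
This is the posterior mode — the MAP estimate.

0.442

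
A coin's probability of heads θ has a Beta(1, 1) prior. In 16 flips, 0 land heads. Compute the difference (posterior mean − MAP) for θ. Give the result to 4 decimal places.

Posterior: Beta(1+0, 1+16) = Beta(1, 17).
Since α = 1 ≤ 1 and β > 1, the Beta density is monotone decreasing on [0,1]; the mode is at 0.
Mean = 1/(1+17) = 0.0556.
Difference = 0.0556 − 0.0000 = 0.0556.

0.0556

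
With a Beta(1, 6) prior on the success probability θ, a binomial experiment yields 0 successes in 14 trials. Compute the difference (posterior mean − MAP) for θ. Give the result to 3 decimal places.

0.048

Posterior: Beta(1+0, 6+14) = Beta(1, 20).
Since α = 1 ≤ 1 and β > 1, the Beta density is monotone decreasing on [0,1]; the mode is at 0.
Mean = 1/(1+20) = 0.048.
Difference = 0.048 − 0.000 = 0.048.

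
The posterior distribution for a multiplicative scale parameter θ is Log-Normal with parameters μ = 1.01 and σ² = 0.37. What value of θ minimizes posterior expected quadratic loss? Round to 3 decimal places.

3.304

Mode = exp(μ − σ²) = exp(0.64) = 1.896.
Mean = exp(μ + σ²/2) = exp(1.195) = 3.304.
Quadratic loss ⇒ the optimal estimator is the posterior mean.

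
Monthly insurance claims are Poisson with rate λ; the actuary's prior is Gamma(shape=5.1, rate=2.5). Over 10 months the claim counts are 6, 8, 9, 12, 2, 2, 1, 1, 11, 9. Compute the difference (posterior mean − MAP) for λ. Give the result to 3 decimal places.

0.080

Σ counts = 61. Posterior: Gamma(shape = 5.1+61 = 66.1, rate = 2.5+10 = 12.5).
Mode = (α−1)/β = 65.1/12.5 = 5.208.
Mean = α/β = 66.1/12.5 = 5.288.
Difference = 5.288 − 5.208 = 0.080.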